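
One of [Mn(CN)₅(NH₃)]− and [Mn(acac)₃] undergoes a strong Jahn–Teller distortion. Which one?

[Mn(CN)₅(NH₃)]−: Each cyanide is −1; ammonia is neutral; balancing the −1 overall charge requires Mn(IV). Mn sits in group 7, so the d-electron count is 7 − 4 = 3. The d³ configuration leaves the e_g set evenly filled (or empty) — no strong Jahn–Teller driving force.
[Mn(acac)₃]: Ligand charges: each acetylacetonate is −1. With an overall charge of 0 the manganese centre must be in the +3 oxidation state. Group 7 minus oxidation state 3 gives a d⁴ configuration. Acetylacetonate is a weak-field ligand for a first-row metal, so the complex is high-spin. The t₂g³e_g¹ (high-spin) configuration has an unevenly filled e_g set; the Jahn–Teller theorem predicts a tetragonal distortion (typically axial elongation) to lift the degeneracy.

[Mn(acac)₃]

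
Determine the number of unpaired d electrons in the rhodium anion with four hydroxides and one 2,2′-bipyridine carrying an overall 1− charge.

Each hydroxide is −1; 2,2′-bipyridine is neutral; balancing the −1 overall charge requires Rh(III).
Rhodium is a group-9 element; Rh(III) is therefore d⁶.
Counting donor atoms: 4×hydroxide (monodentate) → 4 donors; 1×2,2′-bipyridine (bidentate) → 2 donors. Coordination number = 6.
The spin state decides the count: a 4d ion has a large Δₒ and is invariably low-spin.
An octahedral low-spin d⁶ ion is t₂g⁶e_g⁰, giving 0 unpaired electrons.

0 unpaired electrons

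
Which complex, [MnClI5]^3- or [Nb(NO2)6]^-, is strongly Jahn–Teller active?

[MnClI5]^3-: Ligand charges: each chloride is −1; each iodide is −1. With an overall charge of −3 the manganese centre must be in the +3 oxidation state. Mn sits in group 7, so the d-electron count is 7 − 3 = 4. Chloride and iodide are weak-field ligands for a first-row metal, so the complex is high-spin. The t₂g³e_g¹ (high-spin) configuration has an unevenly filled e_g set; the Jahn–Teller theorem predicts a tetragonal distortion (typically axial elongation) to lift the degeneracy.
[Nb(NO2)6]^-: Summing ligand charges against the −1 overall charge gives an oxidation state of +5 for niobium. Group 5 minus oxidation state 5 gives a d⁰ configuration. The d⁰ configuration leaves the e_g set evenly filled (or empty) — no strong Jahn–Teller driving force.

[MnClI5]^3-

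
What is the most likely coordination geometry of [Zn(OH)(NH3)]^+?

linear

Ligand charges: each hydroxide is −1; ammonia is neutral. With an overall charge of +1 the zinc centre must be in the +2 oxidation state.
Zinc is a group-12 element; Zn(II) is therefore d¹⁰.
Coordination number: 2.
A d¹⁰ ion with only two ligands adopts a linear arrangement (sp hybridisation; no CFSE preference).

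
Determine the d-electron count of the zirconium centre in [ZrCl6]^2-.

d0

Ligand charges: each chloride is −1. With an overall charge of −2 the zirconium centre must be in the +4 oxidation state.
Zr sits in group 4, so the d-electron count is 4 − 4 = 0.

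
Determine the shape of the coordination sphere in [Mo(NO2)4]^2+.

Ligand charges: each nitro (N-bound nitrite) is −1. With an overall charge of +2 the molybdenum centre must be in the +6 oxidation state.
Mo sits in group 6, so the d-electron count is 6 − 6 = 0.
With 4 monodentate ligands the coordination number is 4.
A d⁰ ion has no crystal-field stabilisation preference between square planar and tetrahedral, so four ligands adopt the sterically favoured tetrahedral geometry.

tetrahedral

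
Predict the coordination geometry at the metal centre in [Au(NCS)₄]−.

square planar

Each isothiocyanate is −1; balancing the −1 overall charge requires Au(III).
Gold is a group-11 element; Au(III) is therefore d⁸.
With 4 monodentate ligands the coordination number is 4.
A 5d d⁸ ion has a large crystal-field splitting; square planar leaves the high-energy d_{x²−y²} orbital empty and maximises CFSE.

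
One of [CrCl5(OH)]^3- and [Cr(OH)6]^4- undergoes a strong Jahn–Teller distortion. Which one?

[Cr(OH)6]^4-

[CrCl5(OH)]^3-: Ligand charges: each chloride is −1; each hydroxide is −1. With an overall charge of −3 the chromium centre must be in the +3 oxidation state. Chromium is a group-6 element; Cr(III) is therefore d³. The d³ configuration leaves the e_g set evenly filled (or empty) — no strong Jahn–Teller driving force.
[Cr(OH)6]^4-: Summing ligand charges against the −4 overall charge gives an oxidation state of +2 for chromium. Cr sits in group 6, so the d-electron count is 6 − 2 = 4. Hydroxide is a weak-field ligand for a first-row metal, so the complex is high-spin. The t₂g³e_g¹ (high-spin) configuration has an unevenly filled e_g set; the Jahn–Teller theorem predicts a tetragonal distortion (typically axial elongation) to lift the degeneracy.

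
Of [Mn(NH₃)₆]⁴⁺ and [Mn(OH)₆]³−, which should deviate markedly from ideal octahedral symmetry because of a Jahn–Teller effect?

[Mn(NH₃)₆]⁴⁺: Summing ligand charges against the +4 overall charge gives an oxidation state of +4 for manganese. Group 7 minus oxidation state 4 gives a d³ configuration. The d³ configuration leaves the e_g set evenly filled (or empty) — no strong Jahn–Teller driving force.
[Mn(OH)₆]³−: Each hydroxide is −1; balancing the −3 overall charge requires Mn(III). Mn sits in group 7, so the d-electron count is 7 − 3 = 4. Hydroxide is a weak-field ligand for a first-row metal, so the complex is high-spin. The t₂g³e_g¹ (high-spin) configuration has an unevenly filled e_g set; the Jahn–Teller theorem predicts a tetragonal distortion (typically axial elongation) to lift the degeneracy.

[Mn(OH)₆]³−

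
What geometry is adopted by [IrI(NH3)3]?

square planar

Each iodide is −1; ammonia is neutral; balancing the 0 overall charge requires Ir(I).
Group 9 minus oxidation state 1 gives a d⁸ configuration.
Coordination number: 4.
A 5d d⁸ ion has a large crystal-field splitting; square planar leaves the high-energy d_{x²−y²} orbital empty and maximises CFSE.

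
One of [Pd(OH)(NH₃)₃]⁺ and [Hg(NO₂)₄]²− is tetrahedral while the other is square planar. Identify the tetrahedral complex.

For [Pd(OH)(NH₃)₃]⁺: Ligand charges: each hydroxide is −1; ammonia is neutral. With an overall charge of +1 the palladium centre must be in the +2 oxidation state. Palladium is a group-10 element; Pd(II) is therefore d⁸. A 4d d⁸ ion has a large crystal-field splitting; square planar leaves the high-energy d_{x²−y²} orbital empty and maximises CFSE. → square planar.
For [Hg(NO₂)₄]²−: Ligand charges: each nitro (N-bound nitrite) is −1. With an overall charge of −2 the mercury centre must be in the +2 oxidation state. Group 12 minus oxidation state 2 gives a d¹⁰ configuration. A d¹⁰ ion has no crystal-field stabilisation preference between square planar and tetrahedral, so four ligands adopt the sterically favoured tetrahedral geometry. → tetrahedral.

[Hg(NO₂)₄]²−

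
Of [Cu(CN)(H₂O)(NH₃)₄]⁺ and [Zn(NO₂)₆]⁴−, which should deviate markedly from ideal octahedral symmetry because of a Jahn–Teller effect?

[Cu(CN)(H₂O)(NH₃)₄]⁺: Summing ligand charges against the +1 overall charge gives an oxidation state of +2 for copper. Group 11 minus oxidation state 2 gives a d⁹ configuration. The t₂g⁶e_g³ configuration has an unevenly filled e_g set; the Jahn–Teller theorem predicts a tetragonal distortion (typically axial elongation) to lift the degeneracy.
[Zn(NO₂)₆]⁴−: Ligand charges: each nitro (N-bound nitrite) is −1. With an overall charge of −4 the zinc centre must be in the +2 oxidation state. Group 12 minus oxidation state 2 gives a d¹⁰ configuration. The d¹⁰ configuration leaves the e_g set evenly filled (or empty) — no strong Jahn–Teller driving force.

[Cu(CN)(H₂O)(NH₃)₄]⁺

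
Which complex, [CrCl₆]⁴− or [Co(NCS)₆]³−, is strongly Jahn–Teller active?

[CrCl₆]⁴−: Each chloride is −1; balancing the −4 overall charge requires Cr(II). Cr sits in group 6, so the d-electron count is 6 − 2 = 4. Chloride is a weak-field ligand for a first-row metal, so the complex is high-spin. The t₂g³e_g¹ (high-spin) configuration has an unevenly filled e_g set; the Jahn–Teller theorem predicts a tetragonal distortion (typically axial elongation) to lift the degeneracy.
[Co(NCS)₆]³−: Summing ligand charges against the −3 overall charge gives an oxidation state of +3 for cobalt. Group 9 minus oxidation state 3 gives a d⁶ configuration. Co(III) has an exceptionally large octahedral splitting and is low-spin with essentially every ligand except fluoride. The d⁶ configuration leaves the e_g set evenly filled (or empty) — no strong Jahn–Teller driving force.

[CrCl₆]⁴−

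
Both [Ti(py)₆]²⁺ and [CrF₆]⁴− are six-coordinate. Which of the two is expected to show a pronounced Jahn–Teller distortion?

[CrF₆]⁴−

[Ti(py)₆]²⁺: Ligand charges: pyridine is neutral. With an overall charge of +2 the titanium centre must be in the +2 oxidation state. Ti sits in group 4, so the d-electron count is 4 − 2 = 2. The d² configuration leaves the e_g set evenly filled (or empty) — no strong Jahn–Teller driving force.
[CrF₆]⁴−: Summing ligand charges against the −4 overall charge gives an oxidation state of +2 for chromium. Group 6 minus oxidation state 2 gives a d⁴ configuration. Fluoride is a weak-field ligand for a first-row metal, so the complex is high-spin. The t₂g³e_g¹ (high-spin) configuration has an unevenly filled e_g set; the Jahn–Teller theorem predicts a tetragonal distortion (typically axial elongation) to lift the degeneracy.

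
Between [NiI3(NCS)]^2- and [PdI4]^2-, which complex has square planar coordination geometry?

For [NiI3(NCS)]^2-: Ligand charges: each iodide is −1; each isothiocyanate is −1. With an overall charge of −2 the nickel centre must be in the +2 oxidation state. Ni sits in group 10, so the d-electron count is 10 − 2 = 8. Iodide and isothiocyanate are weak-field ligands. With weak-field ligands the CFSE gain from square planar is small, so a 3d d⁸ ion takes the sterically preferred tetrahedral geometry. → tetrahedral.
For [PdI4]^2-: Summing ligand charges against the −2 overall charge gives an oxidation state of +2 for palladium. Group 10 minus oxidation state 2 gives a d⁸ configuration. A 4d d⁸ ion has a large crystal-field splitting; square planar leaves the high-energy d_{x²−y²} orbital empty and maximises CFSE. → square planar.

[PdI4]^2-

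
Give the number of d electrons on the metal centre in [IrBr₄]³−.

d⁸

Summing ligand charges against the −3 overall charge gives an oxidation state of +1 for iridium.
Ir sits in group 9, so the d-electron count is 9 − 1 = 8.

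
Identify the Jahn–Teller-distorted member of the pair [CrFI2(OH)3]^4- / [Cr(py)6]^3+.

[CrFI2(OH)3]^4-

[CrFI2(OH)3]^4-: Summing ligand charges against the −4 overall charge gives an oxidation state of +2 for chromium. Chromium is a group-6 element; Cr(II) is therefore d⁴. Fluoride, hydroxide, and iodide are weak-field ligands for a first-row metal, so the complex is high-spin. The t₂g³e_g¹ (high-spin) configuration has an unevenly filled e_g set; the Jahn–Teller theorem predicts a tetragonal distortion (typically axial elongation) to lift the degeneracy.
[Cr(py)6]^3+: Pyridine is neutral; balancing the +3 overall charge requires Cr(III). Cr sits in group 6, so the d-electron count is 6 − 3 = 3. The d³ configuration leaves the e_g set evenly filled (or empty) — no strong Jahn–Teller driving force.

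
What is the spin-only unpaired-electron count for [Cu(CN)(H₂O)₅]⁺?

Summing ligand charges against the +1 overall charge gives an oxidation state of +2 for copper.
Copper is a group-11 element; Cu(II) is therefore d⁹.
In an octahedral field the d⁹ configuration is t₂g⁶e_g³ (only one arrangement possible), giving 1 unpaired electron.

1 unpaired electron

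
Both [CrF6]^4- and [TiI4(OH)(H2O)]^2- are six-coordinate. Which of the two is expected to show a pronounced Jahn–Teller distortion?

[CrF6]^4-

[CrF6]^4-: Ligand charges: each fluoride is −1. With an overall charge of −4 the chromium centre must be in the +2 oxidation state. Cr sits in group 6, so the d-electron count is 6 − 2 = 4. Fluoride is a weak-field ligand for a first-row metal, so the complex is high-spin. The t₂g³e_g¹ (high-spin) configuration has an unevenly filled e_g set; the Jahn–Teller theorem predicts a tetragonal distortion (typically axial elongation) to lift the degeneracy.
[TiI4(OH)(H2O)]^2-: Ligand charges: each iodide is −1; each hydroxide is −1; water is neutral. With an overall charge of −2 the titanium centre must be in the +3 oxidation state. Titanium is a group-4 element; Ti(III) is therefore d¹. The d¹ configuration leaves the e_g set evenly filled (or empty) — no strong Jahn–Teller driving force.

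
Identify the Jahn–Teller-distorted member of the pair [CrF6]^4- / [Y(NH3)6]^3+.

[CrF6]^4-: Ligand charges: each fluoride is −1. With an overall charge of −4 the chromium centre must be in the +2 oxidation state. Chromium is a group-6 element; Cr(II) is therefore d⁴. Fluoride is a weak-field ligand for a first-row metal, so the complex is high-spin. The t₂g³e_g¹ (high-spin) configuration has an unevenly filled e_g set; the Jahn–Teller theorem predicts a tetragonal distortion (typically axial elongation) to lift the degeneracy.
[Y(NH3)6]^3+: Summing ligand charges against the +3 overall charge gives an oxidation state of +3 for yttrium. Group 3 minus oxidation state 3 gives a d⁰ configuration. The d⁰ configuration leaves the e_g set evenly filled (or empty) — no strong Jahn–Teller driving force.

[CrF6]^4-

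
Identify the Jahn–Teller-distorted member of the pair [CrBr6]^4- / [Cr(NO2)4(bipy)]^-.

[CrBr6]^4-

[CrBr6]^4-: Each bromide is −1; balancing the −4 overall charge requires Cr(II). Chromium is a group-6 element; Cr(II) is therefore d⁴. Bromide is a weak-field ligand for a first-row metal, so the complex is high-spin. The t₂g³e_g¹ (high-spin) configuration has an unevenly filled e_g set; the Jahn–Teller theorem predicts a tetragonal distortion (typically axial elongation) to lift the degeneracy.
[Cr(NO2)4(bipy)]^-: Ligand charges: each nitro (N-bound nitrite) is −1; 2,2′-bipyridine is neutral. With an overall charge of −1 the chromium centre must be in the +3 oxidation state. Chromium is a group-6 element; Cr(III) is therefore d³. The d³ configuration leaves the e_g set evenly filled (or empty) — no strong Jahn–Teller driving force.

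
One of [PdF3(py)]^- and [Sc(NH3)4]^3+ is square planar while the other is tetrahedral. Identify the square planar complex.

For [PdF3(py)]^-: Ligand charges: each fluoride is −1; pyridine is neutral. With an overall charge of −1 the palladium centre must be in the +2 oxidation state. Group 10 minus oxidation state 2 gives a d⁸ configuration. A 4d d⁸ ion has a large crystal-field splitting; square planar leaves the high-energy d_{x²−y²} orbital empty and maximises CFSE. → square planar.
For [Sc(NH3)4]^3+: Ammonia is neutral; balancing the +3 overall charge requires Sc(III). Group 3 minus oxidation state 3 gives a d⁰ configuration. A d⁰ ion has no crystal-field stabilisation preference between square planar and tetrahedral, so four ligands adopt the sterically favoured tetrahedral geometry. → tetrahedral.

[PdF3(py)]^-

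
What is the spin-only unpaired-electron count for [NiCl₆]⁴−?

Each chloride is −1; balancing the −4 overall charge requires Ni(II).
Group 10 minus oxidation state 2 gives a d⁸ configuration.
In an octahedral field the d⁸ configuration is t₂g⁶e_g² (only one arrangement possible), giving 2 unpaired electrons.

2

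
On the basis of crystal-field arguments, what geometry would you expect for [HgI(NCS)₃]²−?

tetrahedral

Each iodide is −1; each isothiocyanate is −1; balancing the −2 overall charge requires Hg(II).
Hg sits in group 12, so the d-electron count is 12 − 2 = 10.
With 4 monodentate ligands the coordination number is 4.
A d¹⁰ ion has no crystal-field stabilisation preference between square planar and tetrahedral, so four ligands adopt the sterically favoured tetrahedral geometry.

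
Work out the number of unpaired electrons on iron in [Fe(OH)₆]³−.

Each hydroxide is −1; balancing the −3 overall charge requires Fe(III).
Iron is a group-8 element; Fe(III) is therefore d⁵.
The spin state decides the count: Hydroxide is a weak-field ligand for a first-row metal, so the complex is high-spin.
An octahedral high-spin d⁵ ion is t₂g³e_g², giving 5 unpaired electrons.

5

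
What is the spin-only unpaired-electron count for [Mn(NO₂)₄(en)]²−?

1

Ligand charges: each nitro (N-bound nitrite) is −1; ethylenediamine is neutral. With an overall charge of −2 the manganese centre must be in the +2 oxidation state.
Manganese is a group-7 element; Mn(II) is therefore d⁵.
Counting donor atoms: 4×nitro (N-bound nitrite) (monodentate) → 4 donors; 1×ethylenediamine (bidentate) → 2 donors. Coordination number = 6.
The spin state decides the count: Nitro (N-bound nitrite) is a strong-field ligand (high in the spectrochemical series) for a first-row metal, so the complex is low-spin.
An octahedral low-spin d⁵ ion is t₂g⁵e_g⁰, giving 1 unpaired electron.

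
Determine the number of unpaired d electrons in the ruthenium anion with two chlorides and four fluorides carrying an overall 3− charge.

Each chloride is −1; each fluoride is −1; balancing the −3 overall charge requires Ru(III).
Group 8 minus oxidation state 3 gives a d⁵ configuration.
The spin state decides the count: a 4d ion has a large Δₒ and is invariably low-spin.
An octahedral low-spin d⁵ ion is t₂g⁵e_g⁰, giving 1 unpaired electron.

1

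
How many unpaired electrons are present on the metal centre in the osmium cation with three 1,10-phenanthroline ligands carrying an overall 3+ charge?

1

1,10-phenanthroline is neutral; balancing the +3 overall charge requires Os(III).
Os sits in group 8, so the d-electron count is 8 − 3 = 5.
Counting donor atoms: 3×1,10-phenanthroline (bidentate) → 6 donors. Coordination number = 6.
The spin state decides the count: a 5d ion has a large Δₒ and is invariably low-spin.
An octahedral low-spin d⁵ ion is t₂g⁵e_g⁰, giving 1 unpaired electron.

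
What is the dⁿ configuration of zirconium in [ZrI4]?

Ligand charges: each iodide is −1. With an overall charge of 0 the zirconium centre must be in the +4 oxidation state.
Zirconium is a group-4 element; Zr(IV) is therefore d⁰.

d⁰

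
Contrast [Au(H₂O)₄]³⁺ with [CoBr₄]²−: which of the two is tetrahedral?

[CoBr₄]²−

For [Au(H₂O)₄]³⁺: Summing ligand charges against the +3 overall charge gives an oxidation state of +3 for gold. Au sits in group 11, so the d-electron count is 11 − 3 = 8. A 5d d⁸ ion has a large crystal-field splitting; square planar leaves the high-energy d_{x²−y²} orbital empty and maximises CFSE. → square planar.
For [CoBr₄]²−: Summing ligand charges against the −2 overall charge gives an oxidation state of +2 for cobalt. Co sits in group 9, so the d-electron count is 9 − 2 = 7. For a high-spin 3d d⁷ ion with weak-field ligands the small Δₜ gives little square-planar CFSE advantage, so four ligands adopt the sterically favoured tetrahedral geometry. → tetrahedral.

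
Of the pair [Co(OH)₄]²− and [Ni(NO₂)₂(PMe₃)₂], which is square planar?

For [Co(OH)₄]²−: Ligand charges: each hydroxide is −1. With an overall charge of −2 the cobalt centre must be in the +2 oxidation state. Cobalt is a group-9 element; Co(II) is therefore d⁷. For a high-spin 3d d⁷ ion with weak-field ligands the small Δₜ gives little square-planar CFSE advantage, so four ligands adopt the sterically favoured tetrahedral geometry. → tetrahedral.
For [Ni(NO₂)₂(PMe₃)₂]: Ligand charges: each nitro (N-bound nitrite) is −1; trimethylphosphine is neutral. With an overall charge of 0 the nickel centre must be in the +2 oxidation state. Ni sits in group 10, so the d-electron count is 10 − 2 = 8. Nitro (N-bound nitrite) and trimethylphosphine are strong-field ligands (high in the spectrochemical series). A 3d d⁸ ion with strong-field ligands gains enough CFSE to favour square planar over tetrahedral. → square planar.

[Ni(NO₂)₂(PMe₃)₂]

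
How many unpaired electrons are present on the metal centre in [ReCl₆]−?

2

Ligand charges: each chloride is −1. With an overall charge of −1 the rhenium centre must be in the +5 oxidation state.
Group 7 minus oxidation state 5 gives a d² configuration.
In an octahedral field the d² configuration is t₂g²e_g⁰ (only one arrangement possible), giving 2 unpaired electrons.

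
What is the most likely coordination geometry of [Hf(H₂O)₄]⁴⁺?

tetrahedral

Summing ligand charges against the +4 overall charge gives an oxidation state of +4 for hafnium.
Group 4 minus oxidation state 4 gives a d⁰ configuration.
With 4 monodentate ligands the coordination number is 4.
A d⁰ ion has no crystal-field stabilisation preference between square planar and tetrahedral, so four ligands adopt the sterically favoured tetrahedral geometry.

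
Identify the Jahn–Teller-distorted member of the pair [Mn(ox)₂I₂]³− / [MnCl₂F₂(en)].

[Mn(ox)₂I₂]³−

[Mn(ox)₂I₂]³−: Ligand charges: each oxalate is −2; each iodide is −1. With an overall charge of −3 the manganese centre must be in the +3 oxidation state. Group 7 minus oxidation state 3 gives a d⁴ configuration. Iodide and oxalate are weak-field ligands for a first-row metal, so the complex is high-spin. The t₂g³e_g¹ (high-spin) configuration has an unevenly filled e_g set; the Jahn–Teller theorem predicts a tetragonal distortion (typically axial elongation) to lift the degeneracy.
[MnCl₂F₂(en)]: Ligand charges: each chloride is −1; each fluoride is −1; ethylenediamine is neutral. With an overall charge of 0 the manganese centre must be in the +4 oxidation state. Group 7 minus oxidation state 4 gives a d³ configuration. The d³ configuration leaves the e_g set evenly filled (or empty) — no strong Jahn–Teller driving force.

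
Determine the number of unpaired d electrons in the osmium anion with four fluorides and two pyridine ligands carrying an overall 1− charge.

1 unpaired electron

Ligand charges: each fluoride is −1; pyridine is neutral. With an overall charge of −1 the osmium centre must be in the +3 oxidation state.
Os sits in group 8, so the d-electron count is 8 − 3 = 5.
The spin state decides the count: a 5d ion has a large Δₒ and is invariably low-spin.
An octahedral low-spin d⁵ ion is t₂g⁵e_g⁰, giving 1 unpaired electron.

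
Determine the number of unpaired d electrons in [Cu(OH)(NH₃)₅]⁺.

1 unpaired electron

Each hydroxide is −1; ammonia is neutral; balancing the +1 overall charge requires Cu(II).
Cu sits in group 11, so the d-electron count is 11 − 2 = 9.
In an octahedral field the d⁹ configuration is t₂g⁶e_g³ (only one arrangement possible), giving 1 unpaired electron.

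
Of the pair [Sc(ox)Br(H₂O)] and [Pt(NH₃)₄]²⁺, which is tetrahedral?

For [Sc(ox)Br(H₂O)]: Each oxalate is −2; each bromide is −1; water is neutral; balancing the 0 overall charge requires Sc(III). Scandium is a group-3 element; Sc(III) is therefore d⁰. A d⁰ ion has no crystal-field stabilisation preference between square planar and tetrahedral, so four ligands adopt the sterically favoured tetrahedral geometry. → tetrahedral.
For [Pt(NH₃)₄]²⁺: Summing ligand charges against the +2 overall charge gives an oxidation state of +2 for platinum. Platinum is a group-10 element; Pt(II) is therefore d⁸. A 5d d⁸ ion has a large crystal-field splitting; square planar leaves the high-energy d_{x²−y²} orbital empty and maximises CFSE. → square planar.

[Sc(ox)Br(H₂O)]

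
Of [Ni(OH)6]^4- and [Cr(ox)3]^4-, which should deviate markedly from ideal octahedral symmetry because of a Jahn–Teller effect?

[Cr(ox)3]^4-

[Ni(OH)6]^4-: Each hydroxide is −1; balancing the −4 overall charge requires Ni(II). Nickel is a group-10 element; Ni(II) is therefore d⁸. The d⁸ configuration leaves the e_g set evenly filled (or empty) — no strong Jahn–Teller driving force.
[Cr(ox)3]^4-: Each oxalate is −2; balancing the −4 overall charge requires Cr(II). Group 6 minus oxidation state 2 gives a d⁴ configuration. Oxalate is a weak-field ligand for a first-row metal, so the complex is high-spin. The t₂g³e_g¹ (high-spin) configuration has an unevenly filled e_g set; the Jahn–Teller theorem predicts a tetragonal distortion (typically axial elongation) to lift the degeneracy.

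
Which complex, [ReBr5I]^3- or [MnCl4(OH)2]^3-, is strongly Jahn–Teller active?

[ReBr5I]^3-: Ligand charges: each bromide is −1; each iodide is −1. With an overall charge of −3 the rhenium centre must be in the +3 oxidation state. Rhenium is a group-7 element; Re(III) is therefore d⁴. A 5d ion has a large Δₒ and is invariably low-spin. The d⁴ configuration leaves the e_g set evenly filled (or empty) — no strong Jahn–Teller driving force.
[MnCl4(OH)2]^3-: Ligand charges: each chloride is −1; each hydroxide is −1. With an overall charge of −3 the manganese centre must be in the +3 oxidation state. Manganese is a group-7 element; Mn(III) is therefore d⁴. Chloride and hydroxide are weak-field ligands for a first-row metal, so the complex is high-spin. The t₂g³e_g¹ (high-spin) configuration has an unevenly filled e_g set; the Jahn–Teller theorem predicts a tetragonal distortion (typically axial elongation) to lift the degeneracy.

[MnCl4(OH)2]^3-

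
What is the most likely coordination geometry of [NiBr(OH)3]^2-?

Each bromide is −1; each hydroxide is −1; balancing the −2 overall charge requires Ni(II).
Ni sits in group 10, so the d-electron count is 10 − 2 = 8.
With 4 monodentate ligands the coordination number is 4.
Bromide and hydroxide are weak-field ligands.
With weak-field ligands the CFSE gain from square planar is small, so a 3d d⁸ ion takes the sterically preferred tetrahedral geometry.

tetrahedral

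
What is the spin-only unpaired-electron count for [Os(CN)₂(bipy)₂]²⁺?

2

Ligand charges: each cyanide is −1; 2,2′-bipyridine is neutral. With an overall charge of +2 the osmium centre must be in the +4 oxidation state.
Osmium is a group-8 element; Os(IV) is therefore d⁴.
Counting donor atoms: 2×cyanide (monodentate) → 2 donors; 2×2,2′-bipyridine (bidentate) → 4 donors. Coordination number = 6.
The spin state decides the count: a 5d ion has a large Δₒ and is invariably low-spin.
An octahedral low-spin d⁴ ion is t₂g⁴e_g⁰, giving 2 unpaired electrons.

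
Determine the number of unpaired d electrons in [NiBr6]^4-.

Summing ligand charges against the −4 overall charge gives an oxidation state of +2 for nickel.
Group 10 minus oxidation state 2 gives a d⁸ configuration.
In an octahedral field the d⁸ configuration is t₂g⁶e_g² (only one arrangement possible), giving 2 unpaired electrons.

2 unpaired electrons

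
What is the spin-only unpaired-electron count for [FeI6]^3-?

5

Summing ligand charges against the −3 overall charge gives an oxidation state of +3 for iron.
Group 8 minus oxidation state 3 gives a d⁵ configuration.
The spin state decides the count: Iodide is a weak-field ligand for a first-row metal, so the complex is high-spin.
An octahedral high-spin d⁵ ion is t₂g³e_g², giving 5 unpaired electrons.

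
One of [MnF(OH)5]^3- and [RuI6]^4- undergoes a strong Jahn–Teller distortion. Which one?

[MnF(OH)5]^3-

[MnF(OH)5]^3-: Each fluoride is −1; each hydroxide is −1; balancing the −3 overall charge requires Mn(III). Mn sits in group 7, so the d-electron count is 7 − 3 = 4. Fluoride and hydroxide are weak-field ligands for a first-row metal, so the complex is high-spin. The t₂g³e_g¹ (high-spin) configuration has an unevenly filled e_g set; the Jahn–Teller theorem predicts a tetragonal distortion (typically axial elongation) to lift the degeneracy.
[RuI6]^4-: Summing ligand charges against the −4 overall charge gives an oxidation state of +2 for ruthenium. Group 8 minus oxidation state 2 gives a d⁶ configuration. A 4d ion has a large Δₒ and is invariably low-spin. The d⁶ configuration leaves the e_g set evenly filled (or empty) — no strong Jahn–Teller driving force.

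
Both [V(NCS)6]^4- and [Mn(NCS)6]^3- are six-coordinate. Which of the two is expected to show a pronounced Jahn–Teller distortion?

[V(NCS)6]^4-: Summing ligand charges against the −4 overall charge gives an oxidation state of +2 for vanadium. V sits in group 5, so the d-electron count is 5 − 2 = 3. The d³ configuration leaves the e_g set evenly filled (or empty) — no strong Jahn–Teller driving force.
[Mn(NCS)6]^3-: Summing ligand charges against the −3 overall charge gives an oxidation state of +3 for manganese. Mn sits in group 7, so the d-electron count is 7 − 3 = 4. Isothiocyanate is a weak-field ligand for a first-row metal, so the complex is high-spin. The t₂g³e_g¹ (high-spin) configuration has an unevenly filled e_g set; the Jahn–Teller theorem predicts a tetragonal distortion (typically axial elongation) to lift the degeneracy.

[Mn(NCS)6]^3-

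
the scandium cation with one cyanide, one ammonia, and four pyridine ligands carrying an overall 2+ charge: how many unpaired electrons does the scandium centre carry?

0

Each cyanide is −1; ammonia is neutral; pyridine is neutral; balancing the +2 overall charge requires Sc(III).
Group 3 minus oxidation state 3 gives a d⁰ configuration.
In an octahedral field the d⁰ configuration is t₂g⁰e_g⁰, giving 0 unpaired electrons.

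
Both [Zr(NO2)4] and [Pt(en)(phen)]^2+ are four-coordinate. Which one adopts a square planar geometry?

[Pt(en)(phen)]^2+

For [Zr(NO2)4]: Each nitro (N-bound nitrite) is −1; balancing the 0 overall charge requires Zr(IV). Zirconium is a group-4 element; Zr(IV) is therefore d⁰. A d⁰ ion has no crystal-field stabilisation preference between square planar and tetrahedral, so four ligands adopt the sterically favoured tetrahedral geometry. → tetrahedral.
For [Pt(en)(phen)]^2+: Ethylenediamine is neutral; 1,10-phenanthroline is neutral; balancing the +2 overall charge requires Pt(II). Pt sits in group 10, so the d-electron count is 10 − 2 = 8. A 5d d⁸ ion has a large crystal-field splitting; square planar leaves the high-energy d_{x²−y²} orbital empty and maximises CFSE. → square planar.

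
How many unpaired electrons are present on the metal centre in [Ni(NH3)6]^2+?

2

Summing ligand charges against the +2 overall charge gives an oxidation state of +2 for nickel.
Group 10 minus oxidation state 2 gives a d⁸ configuration.
In an octahedral field the d⁸ configuration is t₂g⁶e_g² (only one arrangement possible), giving 2 unpaired electrons.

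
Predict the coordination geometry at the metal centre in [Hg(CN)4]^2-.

Summing ligand charges against the −2 overall charge gives an oxidation state of +2 for mercury.
Group 12 minus oxidation state 2 gives a d¹⁰ configuration.
Coordination number: 4.
A d¹⁰ ion has no crystal-field stabilisation preference between square planar and tetrahedral, so four ligands adopt the sterically favoured tetrahedral geometry.

tetrahedral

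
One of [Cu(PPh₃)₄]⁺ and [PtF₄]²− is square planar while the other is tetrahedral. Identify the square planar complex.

[PtF₄]²−

For [Cu(PPh₃)₄]⁺: Summing ligand charges against the +1 overall charge gives an oxidation state of +1 for copper. Group 11 minus oxidation state 1 gives a d¹⁰ configuration. A d¹⁰ ion has no crystal-field stabilisation preference between square planar and tetrahedral, so four ligands adopt the sterically favoured tetrahedral geometry. → tetrahedral.
For [PtF₄]²−: Summing ligand charges against the −2 overall charge gives an oxidation state of +2 for platinum. Pt sits in group 10, so the d-electron count is 10 − 2 = 8. A 5d d⁸ ion has a large crystal-field splitting; square planar leaves the high-energy d_{x²−y²} orbital empty and maximises CFSE. → square planar.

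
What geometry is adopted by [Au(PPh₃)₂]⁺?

linear

Triphenylphosphine is neutral; balancing the +1 overall charge requires Au(I).
Gold is a group-11 element; Au(I) is therefore d¹⁰.
With 2 monodentate ligands the coordination number is 2.
A d¹⁰ ion with only two ligands adopts a linear arrangement (sp hybridisation; no CFSE preference).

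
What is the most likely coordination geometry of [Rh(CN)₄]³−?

square planar

Ligand charges: each cyanide is −1. With an overall charge of −3 the rhodium centre must be in the +1 oxidation state.
Rhodium is a group-9 element; Rh(I) is therefore d⁸.
With 4 monodentate ligands the coordination number is 4.
A 4d d⁸ ion has a large crystal-field splitting; square planar leaves the high-energy d_{x²−y²} orbital empty and maximises CFSE.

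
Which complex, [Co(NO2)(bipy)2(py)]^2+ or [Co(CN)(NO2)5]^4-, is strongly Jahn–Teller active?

[Co(CN)(NO2)5]^4-

[Co(NO2)(bipy)2(py)]^2+: Ligand charges: each nitro (N-bound nitrite) is −1; 2,2′-bipyridine is neutral; pyridine is neutral. With an overall charge of +2 the cobalt centre must be in the +3 oxidation state. Co sits in group 9, so the d-electron count is 9 − 3 = 6. Co(III) has an exceptionally large octahedral splitting and is low-spin with essentially every ligand except fluoride. The d⁶ configuration leaves the e_g set evenly filled (or empty) — no strong Jahn–Teller driving force.
[Co(CN)(NO2)5]^4-: Summing ligand charges against the −4 overall charge gives an oxidation state of +2 for cobalt. Group 9 minus oxidation state 2 gives a d⁷ configuration. Cyanide and nitro (N-bound nitrite) are strong-field ligands (high in the spectrochemical series) for a first-row metal, so the complex is low-spin. The t₂g⁶e_g¹ (low-spin) configuration has an unevenly filled e_g set; the Jahn–Teller theorem predicts a tetragonal distortion (typically axial elongation) to lift the degeneracy.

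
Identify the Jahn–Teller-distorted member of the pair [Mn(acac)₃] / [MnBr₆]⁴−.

[Mn(acac)₃]

[Mn(acac)₃]: Each acetylacetonate is −1; balancing the 0 overall charge requires Mn(III). Group 7 minus oxidation state 3 gives a d⁴ configuration. Acetylacetonate is a weak-field ligand for a first-row metal, so the complex is high-spin. The t₂g³e_g¹ (high-spin) configuration has an unevenly filled e_g set; the Jahn–Teller theorem predicts a tetragonal distortion (typically axial elongation) to lift the degeneracy.
[MnBr₆]⁴−: Each bromide is −1; balancing the −4 overall charge requires Mn(II). Manganese is a group-7 element; Mn(II) is therefore d⁵. Bromide is a weak-field ligand for a first-row metal, so the complex is high-spin. The d⁵ configuration leaves the e_g set evenly filled (or empty) — no strong Jahn–Teller driving force.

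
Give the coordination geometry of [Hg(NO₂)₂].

linear

Summing ligand charges against the 0 overall charge gives an oxidation state of +2 for mercury.
Group 12 minus oxidation state 2 gives a d¹⁰ configuration.
Coordination number: 2.
A d¹⁰ ion with only two ligands adopts a linear arrangement (sp hybridisation; no CFSE preference).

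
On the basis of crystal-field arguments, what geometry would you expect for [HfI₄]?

tetrahedral

Summing ligand charges against the 0 overall charge gives an oxidation state of +4 for hafnium.
Hafnium is a group-4 element; Hf(IV) is therefore d⁰.
With 4 monodentate ligands the coordination number is 4.
A d⁰ ion has no crystal-field stabilisation preference between square planar and tetrahedral, so four ligands adopt the sterically favoured tetrahedral geometry.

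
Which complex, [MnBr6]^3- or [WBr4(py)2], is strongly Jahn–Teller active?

[MnBr6]^3-

[MnBr6]^3-: Each bromide is −1; balancing the −3 overall charge requires Mn(III). Group 7 minus oxidation state 3 gives a d⁴ configuration. Bromide is a weak-field ligand for a first-row metal, so the complex is high-spin. The t₂g³e_g¹ (high-spin) configuration has an unevenly filled e_g set; the Jahn–Teller theorem predicts a tetragonal distortion (typically axial elongation) to lift the degeneracy.
[WBr4(py)2]: Ligand charges: each bromide is −1; pyridine is neutral. With an overall charge of 0 the tungsten centre must be in the +4 oxidation state. Group 6 minus oxidation state 4 gives a d² configuration. The d² configuration leaves the e_g set evenly filled (or empty) — no strong Jahn–Teller driving force.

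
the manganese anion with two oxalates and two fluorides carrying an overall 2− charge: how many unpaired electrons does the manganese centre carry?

Summing ligand charges against the −2 overall charge gives an oxidation state of +4 for manganese.
Manganese is a group-7 element; Mn(IV) is therefore d³.
Counting donor atoms: 2×oxalate (bidentate) → 4 donors; 2×fluoride (monodentate) → 2 donors. Coordination number = 6.
In an octahedral field the d³ configuration is t₂g³e_g⁰ (only one arrangement possible), giving 3 unpaired electrons.

3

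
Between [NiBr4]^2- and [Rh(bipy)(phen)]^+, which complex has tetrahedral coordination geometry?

For [NiBr4]^2-: Ligand charges: each bromide is −1. With an overall charge of −2 the nickel centre must be in the +2 oxidation state. Group 10 minus oxidation state 2 gives a d⁸ configuration. Bromide is a weak-field ligand. With weak-field ligands the CFSE gain from square planar is small, so a 3d d⁸ ion takes the sterically preferred tetrahedral geometry. → tetrahedral.
For [Rh(bipy)(phen)]^+: Ligand charges: 2,2′-bipyridine is neutral; 1,10-phenanthroline is neutral. With an overall charge of +1 the rhodium centre must be in the +1 oxidation state. Rh sits in group 9, so the d-electron count is 9 − 1 = 8. A 4d d⁸ ion has a large crystal-field splitting; square planar leaves the high-energy d_{x²−y²} orbital empty and maximises CFSE. → square planar.

[NiBr4]^2-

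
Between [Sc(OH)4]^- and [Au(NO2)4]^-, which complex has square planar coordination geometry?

For [Sc(OH)4]^-: Summing ligand charges against the −1 overall charge gives an oxidation state of +3 for scandium. Sc sits in group 3, so the d-electron count is 3 − 3 = 0. A d⁰ ion has no crystal-field stabilisation preference between square planar and tetrahedral, so four ligands adopt the sterically favoured tetrahedral geometry. → tetrahedral.
For [Au(NO2)4]^-: Summing ligand charges against the −1 overall charge gives an oxidation state of +3 for gold. Au sits in group 11, so the d-electron count is 11 − 3 = 8. A 5d d⁸ ion has a large crystal-field splitting; square planar leaves the high-energy d_{x²−y²} orbital empty and maximises CFSE. → square planar.

[Au(NO2)4]^-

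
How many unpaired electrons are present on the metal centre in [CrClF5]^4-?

4

Ligand charges: each chloride is −1; each fluoride is −1. With an overall charge of −4 the chromium centre must be in the +2 oxidation state.
Chromium is a group-6 element; Cr(II) is therefore d⁴.
The spin state decides the count: Chloride and fluoride are weak-field ligands for a first-row metal, so the complex is high-spin.
An octahedral high-spin d⁴ ion is t₂g³e_g¹, giving 4 unpaired electrons.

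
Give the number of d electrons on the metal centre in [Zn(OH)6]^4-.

Each hydroxide is −1; balancing the −4 overall charge requires Zn(II).
Zinc is a group-12 element; Zn(II) is therefore d¹⁰.

d10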